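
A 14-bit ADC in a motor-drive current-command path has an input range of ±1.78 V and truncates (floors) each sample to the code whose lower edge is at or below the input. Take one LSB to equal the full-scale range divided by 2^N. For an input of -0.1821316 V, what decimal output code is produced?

Range = 1.78 − (-1.78) = 3.56 V. LSB = 3.56 V / 2^14 ≈ 217.3 µV.
(V_in − V_min) × 2^14/range = (-0.1821316 − (-1.78)) × 16384/3.56 = 7353.785.
Floor → code = 7353.

7353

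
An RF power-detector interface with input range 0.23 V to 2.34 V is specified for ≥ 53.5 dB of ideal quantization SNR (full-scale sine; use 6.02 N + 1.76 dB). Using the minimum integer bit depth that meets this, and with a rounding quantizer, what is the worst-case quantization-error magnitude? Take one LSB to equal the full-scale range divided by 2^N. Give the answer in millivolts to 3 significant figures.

The full-scale span is 2.34 − (0.23) = 2.11 V.
Solving 6.02 N ≥ 53.5 − 1.76: N ≥ 8.595. Round up → N = 9.
One LSB is 2.11 V / 512 = 4.1211 mV.
|e|_max = LSB/2 = 2.06 mV.

2.06 mV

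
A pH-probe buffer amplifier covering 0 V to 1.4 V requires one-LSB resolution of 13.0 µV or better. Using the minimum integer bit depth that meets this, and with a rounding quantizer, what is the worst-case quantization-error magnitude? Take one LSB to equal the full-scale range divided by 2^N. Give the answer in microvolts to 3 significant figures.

5.34 µV

Full-scale range = 1.4 V.
Levels needed ≥ 1.4/13.0 µV = 107700. 2^17 = 131072 suffices, so N_min = 17.
LSB = 1.4 V / 2^17 = 10.681 µV.
Half an LSB is 5.34 µV.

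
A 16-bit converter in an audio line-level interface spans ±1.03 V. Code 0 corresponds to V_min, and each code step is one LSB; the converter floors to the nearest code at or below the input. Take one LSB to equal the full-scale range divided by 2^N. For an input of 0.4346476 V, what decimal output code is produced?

46595

Range = 1.03 − (-1.03) = 2.06 V. LSB = 2.06 V / 2^16 ≈ 31.43 µV.
code = ⌊(V_in − V_min)/LSB⌋ = ⌊(V_in − V_min) × 2^16 / range⌋
     = ⌊(0.4346476 − (-1.03)) × 65536 / 2.06⌋ = ⌊1.4646476 × 65536/2.06⌋
     = ⌊46595.702⌋ = 46595.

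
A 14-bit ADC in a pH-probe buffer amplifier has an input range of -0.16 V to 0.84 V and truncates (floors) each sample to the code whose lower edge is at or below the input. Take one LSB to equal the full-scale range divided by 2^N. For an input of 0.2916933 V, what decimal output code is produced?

7400

Full-scale range = 0.84 V − (-0.16 V) = 1 V. LSB = 1 V / 2^14 ≈ 61.04 µV.
(V_in − V_min) × 2^14/range = (0.2916933 − (-0.16)) × 16384/1 = 7400.543.
Floor → code = 7400.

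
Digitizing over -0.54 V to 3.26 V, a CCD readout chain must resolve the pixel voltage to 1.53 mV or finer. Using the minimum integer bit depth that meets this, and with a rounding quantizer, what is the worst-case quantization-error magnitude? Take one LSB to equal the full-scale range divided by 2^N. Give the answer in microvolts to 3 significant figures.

Range = 3.26 − (-0.54) = 3.8 V.
Need 2^N ≥ 3.8 V / 1.53 mV = 2484 → N_min = 12.
Step size = 3.8/4096 V = 0.92773 mV.
|e|_max = LSB/2 = 464 µV.

464 µV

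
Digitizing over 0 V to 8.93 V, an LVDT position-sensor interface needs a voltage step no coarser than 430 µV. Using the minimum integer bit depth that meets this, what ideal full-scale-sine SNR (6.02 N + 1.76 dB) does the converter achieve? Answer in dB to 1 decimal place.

92.1 dB

V_FS = 8.93 V.
Required number of levels: 8.93/430 µV = 20767; smallest N with 2^N ≥ that is 15.
SNR = 6.02 × 15 + 1.76 = 92.06 dB.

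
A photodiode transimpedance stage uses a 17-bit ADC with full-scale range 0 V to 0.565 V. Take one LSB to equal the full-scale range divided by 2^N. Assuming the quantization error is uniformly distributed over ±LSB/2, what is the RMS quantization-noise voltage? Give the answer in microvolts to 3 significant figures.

Full-scale range = 0.565 V.
LSB = 0.565 V ÷ 2^17 = 0.565/131072 V = 4.3106 µV.
σ_q = LSB/√12 = 4.3106 µV/3.4641 = 1.24 µV.

1.24 µV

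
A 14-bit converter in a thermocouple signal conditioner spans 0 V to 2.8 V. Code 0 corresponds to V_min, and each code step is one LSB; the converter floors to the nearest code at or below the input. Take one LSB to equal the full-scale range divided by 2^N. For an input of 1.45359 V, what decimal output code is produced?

Span = 2.8 V. LSB = 2.8 V / 2^14 ≈ 170.9 µV.
code = ⌊(V_in − V_min)/LSB⌋ = ⌊(V_in − V_min) × 2^14 / range⌋
     = ⌊(1.45359 − (0)) × 16384 / 2.8⌋ = ⌊1.45359 × 16384/2.8⌋
     = ⌊8505.578⌋ = 8505.

8505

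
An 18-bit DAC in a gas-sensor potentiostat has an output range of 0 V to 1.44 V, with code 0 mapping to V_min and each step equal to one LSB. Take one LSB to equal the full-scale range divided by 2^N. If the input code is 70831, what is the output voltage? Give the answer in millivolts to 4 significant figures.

389.1 mV

Range is 1.44 V. LSB = 1.44 V / 2^18.
V_out = V_min + code × LSB = 0 V + 70831 × 1.44 V / 262144
      = 0 V + 0.389086 V = 0.389086 V.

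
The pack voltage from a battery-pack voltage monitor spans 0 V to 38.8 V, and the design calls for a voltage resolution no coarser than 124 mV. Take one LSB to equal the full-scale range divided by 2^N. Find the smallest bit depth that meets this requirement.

9 bits

Full-scale range = 38.8 V.
Need 2^N ≥ 38.8 V / 124 mV = 312.9 → N_min = 9.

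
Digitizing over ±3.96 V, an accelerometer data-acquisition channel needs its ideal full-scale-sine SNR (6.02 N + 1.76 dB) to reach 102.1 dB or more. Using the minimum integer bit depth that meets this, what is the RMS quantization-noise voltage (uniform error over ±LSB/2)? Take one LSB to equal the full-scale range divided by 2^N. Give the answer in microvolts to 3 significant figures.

Range = 3.96 − (-3.96) = 7.92 V.
Required N = ⌈(102.1 − 1.76)/6.02⌉ = ⌈16.668⌉ = 17.
LSB = 7.92 V ÷ 2^17 = 7.92/131072 V = 60.425 µV.
σ_q = LSB/√12 = 60.425 µV/3.4641 = 17.4 µV.

17.4 µV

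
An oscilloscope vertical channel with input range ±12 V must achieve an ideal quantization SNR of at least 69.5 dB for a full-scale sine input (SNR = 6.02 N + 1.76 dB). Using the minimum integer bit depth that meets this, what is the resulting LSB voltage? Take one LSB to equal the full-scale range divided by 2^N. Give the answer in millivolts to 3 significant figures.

5.86 mV

Span: 12 V − (-12 V) = 24 V.
Solving 6.02 N ≥ 69.5 − 1.76: N ≥ 11.252. Round up → N = 12.
LSB = 24 V / 2^12 = 5.86 mV.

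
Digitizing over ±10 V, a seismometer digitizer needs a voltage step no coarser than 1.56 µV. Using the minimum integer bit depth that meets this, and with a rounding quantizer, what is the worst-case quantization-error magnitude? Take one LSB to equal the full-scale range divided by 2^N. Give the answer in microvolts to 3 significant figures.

Range = 10 − (-10) = 20 V.
20 V / 1.56 µV = 1.282e7. Since 2^23 = 8388608 and 2^24 = 16777216, N = 24.
LSB = 20 V / 2^24 = 1.1921 µV.
Half an LSB is 0.596 µV.

0.596 µV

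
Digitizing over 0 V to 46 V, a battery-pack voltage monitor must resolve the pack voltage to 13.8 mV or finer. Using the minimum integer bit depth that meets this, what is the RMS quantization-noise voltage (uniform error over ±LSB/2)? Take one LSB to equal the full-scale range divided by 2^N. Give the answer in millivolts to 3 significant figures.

3.24 mV

V_FS = 46 V.
Need 2^N ≥ 46 V / 13.8 mV = 3333 → N_min = 12.
LSB = 46 V ÷ 2^12 = 46/4096 V = 11.230 mV.
RMS noise = LSB/√12 = 3.24 mV.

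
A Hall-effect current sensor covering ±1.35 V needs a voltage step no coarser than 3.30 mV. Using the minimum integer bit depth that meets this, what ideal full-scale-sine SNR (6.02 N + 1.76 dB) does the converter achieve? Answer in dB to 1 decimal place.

The full-scale span is 1.35 − (-1.35) = 2.7 V.
2.7 V / 3.30 mV = 818.2. Since 2^9 = 512 and 2^10 = 1024, N = 10.
Ideal SNR at N = 10: 6.02·10 + 1.76 = 62.0 dB.

62.0 dB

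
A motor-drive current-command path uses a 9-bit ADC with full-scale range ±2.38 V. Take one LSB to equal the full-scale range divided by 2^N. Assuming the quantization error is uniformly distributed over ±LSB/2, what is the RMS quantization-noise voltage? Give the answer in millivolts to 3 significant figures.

2.68 mV

Range = 2.38 − (-2.38) = 4.76 V.
LSB = 4.76 V ÷ 2^9 = 4.76/512 V = 9.2969 mV.
V_rms = LSB/√12 = 9.2969 mV / √12 = 2.68 mV.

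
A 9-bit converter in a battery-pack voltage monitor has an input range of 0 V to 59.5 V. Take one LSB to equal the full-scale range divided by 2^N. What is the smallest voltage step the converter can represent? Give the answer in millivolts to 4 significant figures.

Span = 59.5 V.
There are 2^9 = 512 steps.
LSB = 59.5 V ÷ 2^9 = 59.5/512 V = 116.2 mV.

116.2 mV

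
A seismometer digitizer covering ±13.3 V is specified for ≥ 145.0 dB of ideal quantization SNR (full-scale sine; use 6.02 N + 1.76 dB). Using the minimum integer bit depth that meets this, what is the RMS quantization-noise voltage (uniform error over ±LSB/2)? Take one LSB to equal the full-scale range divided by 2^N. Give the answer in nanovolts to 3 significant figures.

Range = 13.3 − (-13.3) = 26.6 V.
N ≥ (145.0 − 1.76)/6.02 = 23.794 → N_min = 24.
Step size = 26.6/16777216 V = 1.5855 µV.
RMS noise = LSB/√12 = 458 nV.

458 nV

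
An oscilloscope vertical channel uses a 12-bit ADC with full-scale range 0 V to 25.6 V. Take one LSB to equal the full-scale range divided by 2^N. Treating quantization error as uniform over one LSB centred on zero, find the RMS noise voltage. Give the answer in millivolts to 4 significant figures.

Range is 25.6 V.
Step size = 25.6/4096 V = 6.25000 mV.
For a uniform distribution on [−LSB/2, +LSB/2], V_rms = LSB/√12 = 6.25000 mV/3.4641 = 1.804 mV.

1.804 mV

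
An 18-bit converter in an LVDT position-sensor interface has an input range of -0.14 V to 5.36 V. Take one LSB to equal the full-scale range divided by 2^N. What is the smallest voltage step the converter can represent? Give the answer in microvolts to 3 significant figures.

The full-scale span is 5.36 − (-0.14) = 5.5 V.
Number of codes = 2^18 = 262144.
LSB = 5.5 V / 2^18 = 21.0 µV.

21.0 µV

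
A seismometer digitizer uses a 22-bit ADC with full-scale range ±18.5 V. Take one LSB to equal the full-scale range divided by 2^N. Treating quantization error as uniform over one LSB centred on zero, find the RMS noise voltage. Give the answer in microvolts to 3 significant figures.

2.55 µV

The full-scale span is 18.5 − (-18.5) = 37 V.
LSB = 37 V ÷ 2^22 = 37/4194304 V = 8.8215 µV.
σ_q = LSB/√12 = 8.8215 µV/3.4641 = 2.55 µV.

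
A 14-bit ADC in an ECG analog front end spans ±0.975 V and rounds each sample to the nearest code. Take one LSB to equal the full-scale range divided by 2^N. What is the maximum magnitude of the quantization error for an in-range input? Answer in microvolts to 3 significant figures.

59.5 µV

The full-scale span is 0.975 − (-0.975) = 1.95 V.
Step size = 1.95/16384 V = 119.02 µV.
A rounding quantizer has |error| ≤ LSB/2 = 59.5 µV.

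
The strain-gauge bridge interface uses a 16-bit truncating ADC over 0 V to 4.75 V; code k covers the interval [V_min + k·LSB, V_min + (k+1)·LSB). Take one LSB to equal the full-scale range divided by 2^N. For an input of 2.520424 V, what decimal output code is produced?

Range is 4.75 V. LSB = 4.75 V / 2^16 ≈ 72.48 µV.
V_in − V_min = 2.520424 − (0) = 2.520424 V.
Divide by LSB: 2.520424 × 65536/4.75 = 34774.4226.
Truncating gives code 34774.

34774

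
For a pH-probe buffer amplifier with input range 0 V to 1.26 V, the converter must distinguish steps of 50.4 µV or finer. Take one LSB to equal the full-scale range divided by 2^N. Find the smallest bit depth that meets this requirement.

15 bits

V_FS = 1.26 V.
Levels needed ≥ 1.26/50.4 µV = 25000. 2^15 = 32768 suffices, so N_min = 15.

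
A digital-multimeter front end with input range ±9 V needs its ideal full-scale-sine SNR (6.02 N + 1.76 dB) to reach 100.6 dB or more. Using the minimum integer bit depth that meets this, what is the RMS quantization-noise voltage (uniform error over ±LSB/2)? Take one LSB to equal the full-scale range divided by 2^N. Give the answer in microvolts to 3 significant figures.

39.6 µV

Range = 9 − (-9) = 18 V.
N ≥ (100.6 − 1.76)/6.02 = 16.419 → N_min = 17.
LSB = 18 V ÷ 2^17 = 18/131072 V = 137.33 µV.
V_rms = LSB/√12 = 39.6 µV.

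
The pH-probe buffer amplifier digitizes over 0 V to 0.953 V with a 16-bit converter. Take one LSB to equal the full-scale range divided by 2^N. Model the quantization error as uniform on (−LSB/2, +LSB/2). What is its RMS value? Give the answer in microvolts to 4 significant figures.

4.198 µV

Full-scale range = 0.953 V.
LSB = 0.953 V / 2^16 = 14.5416 µV.
For a uniform distribution on [−LSB/2, +LSB/2], V_rms = LSB/√12 = 14.5416 µV/3.4641 = 4.198 µV.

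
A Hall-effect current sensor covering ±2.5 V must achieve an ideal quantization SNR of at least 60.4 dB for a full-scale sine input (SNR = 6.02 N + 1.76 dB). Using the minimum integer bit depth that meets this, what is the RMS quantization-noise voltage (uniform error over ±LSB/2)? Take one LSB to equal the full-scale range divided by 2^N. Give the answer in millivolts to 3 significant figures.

1.41 mV

Span: 2.5 V − (-2.5 V) = 5 V.
Solving 6.02 N ≥ 60.4 − 1.76: N ≥ 9.741. Round up → N = 10.
LSB = 5 V ÷ 2^10 = 5/1024 V = 4.8828 mV.
σ_q = LSB/√12 = 4.8828 mV/3.4641 = 1.41 mV.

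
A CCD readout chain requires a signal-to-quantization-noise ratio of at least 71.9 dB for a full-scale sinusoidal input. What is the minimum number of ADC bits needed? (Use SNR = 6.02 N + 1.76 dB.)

12 bits

Required N = ⌈(71.9 − 1.76)/6.02⌉ = ⌈11.651⌉ = 12.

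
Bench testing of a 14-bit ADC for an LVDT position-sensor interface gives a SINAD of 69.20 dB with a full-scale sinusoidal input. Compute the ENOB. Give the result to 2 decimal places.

Inverting SNR = 6.02 N + 1.76: N_eff = (69.20 − 1.76)/6.02 = 11.2027.

11.20 bits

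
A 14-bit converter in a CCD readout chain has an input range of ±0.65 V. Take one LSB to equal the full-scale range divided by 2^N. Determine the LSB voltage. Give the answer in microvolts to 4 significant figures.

79.35 µV

Full-scale range = 0.65 V − (-0.65 V) = 1.3 V.
Number of codes = 2^14 = 16384.
Step size = 1.3/16384 V = 79.35 µV.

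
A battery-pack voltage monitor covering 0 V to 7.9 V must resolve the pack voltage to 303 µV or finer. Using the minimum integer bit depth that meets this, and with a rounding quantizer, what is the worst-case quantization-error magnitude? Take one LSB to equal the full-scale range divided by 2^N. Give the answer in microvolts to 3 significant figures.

V_FS = 7.9 V.
Need 2^N ≥ 7.9 V / 303 µV = 26070 → N_min = 15.
LSB = 7.9 V / 2^15 = 241.09 µV.
Half an LSB is 121 µV.

121 µV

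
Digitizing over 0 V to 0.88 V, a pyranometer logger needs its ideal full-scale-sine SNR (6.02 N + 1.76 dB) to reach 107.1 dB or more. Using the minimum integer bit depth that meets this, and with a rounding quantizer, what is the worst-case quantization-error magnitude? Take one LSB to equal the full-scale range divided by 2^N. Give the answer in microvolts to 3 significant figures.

Full-scale range = 0.88 V.
Required N = ⌈(107.1 − 1.76)/6.02⌉ = ⌈17.498⌉ = 18.
Step size = 0.88/262144 V = 3.3569 µV.
Max error for round-to-nearest is LSB/2 = 1.68 µV.

1.68 µV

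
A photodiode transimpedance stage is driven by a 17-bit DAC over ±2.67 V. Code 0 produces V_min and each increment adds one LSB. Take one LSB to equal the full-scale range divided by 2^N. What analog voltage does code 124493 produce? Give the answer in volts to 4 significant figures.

2.402 V

The full-scale span is 2.67 − (-2.67) = 5.34 V. LSB = 5.34 V / 2^17.
V_out = -2.67 + 124493 × (5.34/131072) V
      = -2.67 + 5.07197 = 2.40197 V.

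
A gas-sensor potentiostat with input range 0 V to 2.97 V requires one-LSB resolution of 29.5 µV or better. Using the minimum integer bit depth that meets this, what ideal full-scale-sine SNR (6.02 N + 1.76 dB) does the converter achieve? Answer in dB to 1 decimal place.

V_FS = 2.97 V.
Required number of levels: 2.97/29.5 µV = 100680; smallest N with 2^N ≥ that is 17.
Ideal SNR at N = 17: 6.02·17 + 1.76 = 104.1 dB.

104.1 dB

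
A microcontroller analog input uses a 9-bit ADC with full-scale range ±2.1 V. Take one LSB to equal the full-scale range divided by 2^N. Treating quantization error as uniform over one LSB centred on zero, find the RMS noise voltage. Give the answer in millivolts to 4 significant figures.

Full-scale range = 2.1 V − (-2.1 V) = 4.2 V.
LSB = 4.2 V ÷ 2^9 = 4.2/512 V = 8.20313 mV.
V_rms = LSB/√12 = 8.20313 mV / √12 = 2.368 mV.

2.368 mV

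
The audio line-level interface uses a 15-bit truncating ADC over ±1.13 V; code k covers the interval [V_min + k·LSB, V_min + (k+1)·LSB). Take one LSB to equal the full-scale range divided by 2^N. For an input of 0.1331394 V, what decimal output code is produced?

18314

Range = 1.13 − (-1.13) = 2.26 V. LSB = 2.26 V / 2^15 ≈ 68.97 µV.
code = ⌊(V_in − V_min)/LSB⌋ = ⌊(V_in − V_min) × 2^15 / range⌋
     = ⌊(0.1331394 − (-1.13)) × 32768 / 2.26⌋ = ⌊1.2631394 × 32768/2.26⌋
     = ⌊18314.403⌋ = 18314.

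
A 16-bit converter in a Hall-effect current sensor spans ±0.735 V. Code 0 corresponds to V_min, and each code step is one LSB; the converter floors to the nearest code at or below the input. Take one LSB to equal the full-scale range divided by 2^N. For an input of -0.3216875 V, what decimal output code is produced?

18426

The full-scale span is 0.735 − (-0.735) = 1.47 V. LSB = 1.47 V / 2^16 ≈ 22.43 µV.
(V_in − V_min) × 2^16/range = (-0.3216875 − (-0.735)) × 65536/1.47 = 18426.427.
Floor → code = 18426.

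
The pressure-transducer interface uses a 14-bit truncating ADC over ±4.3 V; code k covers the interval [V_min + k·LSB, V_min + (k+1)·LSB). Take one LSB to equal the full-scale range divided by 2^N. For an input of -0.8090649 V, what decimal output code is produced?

The full-scale span is 4.3 − (-4.3) = 8.6 V. LSB = 8.6 V / 2^14 ≈ 0.5249 mV.
code = ⌊(V_in − V_min)/LSB⌋ = ⌊(V_in − V_min) × 2^14 / range⌋
     = ⌊(-0.8090649 − (-4.3)) × 16384 / 8.6⌋ = ⌊3.4909351 × 16384/8.6⌋
     = ⌊6650.637⌋ = 6650.

6650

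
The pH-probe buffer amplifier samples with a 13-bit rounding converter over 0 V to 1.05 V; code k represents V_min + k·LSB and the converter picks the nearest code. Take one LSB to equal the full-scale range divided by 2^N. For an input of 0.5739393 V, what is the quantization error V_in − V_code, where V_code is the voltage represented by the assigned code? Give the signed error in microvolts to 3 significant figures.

−23.1 µV

Span = 1.05 V. LSB = 1.05 V / 2^13 ≈ 128.2 µV.
(V_in − V_min)/LSB = (0.5739393 − (0)) × 8192/1.05 = 4477.8198 → nearest code k = 4478.
V_code = V_min + k × range/2^13 = 0 + 4478 × 1.05/8192 = 0.5739624023 V.
Error = V_in − V_code = 0.5739393 − (0.5739624023) = −23.1 µV.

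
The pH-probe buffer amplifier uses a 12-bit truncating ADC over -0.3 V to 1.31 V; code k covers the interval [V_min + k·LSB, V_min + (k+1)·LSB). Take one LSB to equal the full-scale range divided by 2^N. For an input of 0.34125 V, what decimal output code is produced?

1631

Range = 1.31 − (-0.3) = 1.61 V. LSB = 1.61 V / 2^12 ≈ 393.1 µV.
V_in − V_min = 0.34125 − (-0.3) = 0.64125 V.
Divide by LSB: 0.64125 × 4096/1.61 = 1631.4037.
Truncating gives code 1631.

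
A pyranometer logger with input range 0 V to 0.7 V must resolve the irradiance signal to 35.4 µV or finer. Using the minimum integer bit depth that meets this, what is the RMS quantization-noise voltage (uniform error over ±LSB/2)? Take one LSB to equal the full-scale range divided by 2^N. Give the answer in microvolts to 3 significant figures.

Range is 0.7 V.
Levels needed ≥ 0.7/35.4 µV = 19770. 2^15 = 32768 suffices, so N_min = 15.
One LSB is 0.7 V / 32768 = 21.362 µV.
σ_q = LSB/√12 = 21.362 µV/3.4641 = 6.17 µV.

6.17 µV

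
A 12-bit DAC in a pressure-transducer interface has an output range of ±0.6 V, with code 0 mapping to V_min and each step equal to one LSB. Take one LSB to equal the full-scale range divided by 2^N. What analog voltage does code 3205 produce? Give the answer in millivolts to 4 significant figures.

339.0 mV

The full-scale span is 0.6 − (-0.6) = 1.2 V. LSB = 1.2 V / 2^12.
V_out = -0.6 + 3205 × (1.2/4096) V
      = -0.6 + 0.938965 = 0.338965 V.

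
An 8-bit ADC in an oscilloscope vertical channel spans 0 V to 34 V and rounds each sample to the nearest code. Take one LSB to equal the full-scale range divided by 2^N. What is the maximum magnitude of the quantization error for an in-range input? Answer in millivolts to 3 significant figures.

Full-scale range = 34 V.
LSB = 34 V / 2^8 = 132.81 mV.
A rounding quantizer has |error| ≤ LSB/2 = 66.4 mV.

66.4 mV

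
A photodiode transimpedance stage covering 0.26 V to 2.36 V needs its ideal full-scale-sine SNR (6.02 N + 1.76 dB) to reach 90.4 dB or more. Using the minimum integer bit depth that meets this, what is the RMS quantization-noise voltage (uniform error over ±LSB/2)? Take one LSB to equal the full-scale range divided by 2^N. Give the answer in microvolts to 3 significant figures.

18.5 µV

Full-scale range = 2.36 V − (0.26 V) = 2.1 V.
6.02 N + 1.76 ≥ 90.4 gives N ≥ 14.724, so the minimum integer is 15.
LSB = 2.1 V ÷ 2^15 = 2.1/32768 V = 64.087 µV.
RMS noise = LSB/√12 = 18.5 µV.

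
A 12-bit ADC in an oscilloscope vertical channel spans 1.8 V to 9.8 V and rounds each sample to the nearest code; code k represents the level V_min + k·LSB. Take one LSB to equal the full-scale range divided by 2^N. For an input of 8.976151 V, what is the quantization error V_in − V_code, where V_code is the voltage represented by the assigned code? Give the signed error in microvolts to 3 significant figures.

+370 µV

Range = 9.8 − (1.8) = 8 V. LSB = 8 V / 2^12 ≈ 1.953 mV.
Position in LSBs: (8.976151 − (1.8)) × 4096/8 = 3674.1893; rounding gives k = 3674.
V_code = 1.8 + (3674/4096) × 8 = 8.975781250 V.
e = 8.976151 − (8.975781250) = +370 µV.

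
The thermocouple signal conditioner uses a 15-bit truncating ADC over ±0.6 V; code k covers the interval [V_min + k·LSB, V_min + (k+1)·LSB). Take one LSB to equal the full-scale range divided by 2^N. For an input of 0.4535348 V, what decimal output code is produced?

Range = 0.6 − (-0.6) = 1.2 V. LSB = 1.2 V / 2^15 ≈ 36.62 µV.
V_in − V_min = 0.4535348 − (-0.6) = 1.0535348 V.
Divide by LSB: 1.0535348 × 32768/1.2 = 28768.5236.
Truncating gives code 28768.

28768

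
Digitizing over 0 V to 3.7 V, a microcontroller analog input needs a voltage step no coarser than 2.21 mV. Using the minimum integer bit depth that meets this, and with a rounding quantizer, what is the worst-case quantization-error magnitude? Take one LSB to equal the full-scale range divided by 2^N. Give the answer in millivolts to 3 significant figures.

0.903 mV

Range is 3.7 V.
Need 2^N ≥ 3.7 V / 2.21 mV = 1674 → N_min = 11.
Step size = 3.7/2048 V = 1.8066 mV.
|e|_max = LSB/2 = 0.903 mV.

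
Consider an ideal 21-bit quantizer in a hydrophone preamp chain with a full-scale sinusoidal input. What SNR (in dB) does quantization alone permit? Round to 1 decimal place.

SNR = 6.02·21 + 1.76 = 128.18 dB.

128.2 dB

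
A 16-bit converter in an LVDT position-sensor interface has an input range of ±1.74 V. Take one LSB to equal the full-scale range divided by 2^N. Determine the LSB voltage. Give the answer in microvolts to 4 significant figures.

53.10 µV

Full-scale range = 1.74 V − (-1.74 V) = 3.48 V.
2^16 = 65536 levels.
One LSB is 3.48 V / 65536 = 53.10 µV.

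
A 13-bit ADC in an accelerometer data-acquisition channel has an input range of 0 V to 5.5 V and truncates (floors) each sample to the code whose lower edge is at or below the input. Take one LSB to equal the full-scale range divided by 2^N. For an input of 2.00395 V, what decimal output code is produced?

Span = 5.5 V. LSB = 5.5 V / 2^13 ≈ 0.6714 mV.
V_in − V_min = 2.00395 − (0) = 2.00395 V.
Divide by LSB: 2.00395 × 8192/5.5 = 2984.7924.
Truncating gives code 2984.

2984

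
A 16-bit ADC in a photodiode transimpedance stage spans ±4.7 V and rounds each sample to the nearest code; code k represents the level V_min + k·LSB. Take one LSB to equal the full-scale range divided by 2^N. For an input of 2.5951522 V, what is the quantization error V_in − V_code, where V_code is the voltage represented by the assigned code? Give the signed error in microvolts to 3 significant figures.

Range = 4.7 − (-4.7) = 9.4 V. LSB = 9.4 V / 2^16 ≈ 143.4 µV.
(2.5951522 − (-4.7)) / LSB = 7.2951522 × 65536/9.4 = 50861.1803. Nearest integer: k = 50861.
Reconstructed level: -4.7 + 50861 × 9.4/65536 V = 2.5951263428 V.
V_in − V_code = 2.5951522 − (2.5951263428) = +25.9 µV.

+25.9 µV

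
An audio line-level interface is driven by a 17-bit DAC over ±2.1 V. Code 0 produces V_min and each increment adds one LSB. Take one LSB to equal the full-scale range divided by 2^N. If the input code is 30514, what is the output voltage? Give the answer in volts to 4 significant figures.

Full-scale range = 2.1 V − (-2.1 V) = 4.2 V. LSB = 4.2 V / 2^17.
Output = V_min + (30514/131072) × range = -2.1 + 0.232803 × 4.2 V
      = -2.1 V + 0.977774 V = -1.12223 V.

-1.122 V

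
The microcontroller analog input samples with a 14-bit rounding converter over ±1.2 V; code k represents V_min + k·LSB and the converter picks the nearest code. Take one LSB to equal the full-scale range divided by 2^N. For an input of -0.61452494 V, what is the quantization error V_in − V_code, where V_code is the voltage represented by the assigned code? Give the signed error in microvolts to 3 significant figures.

−23.0 µV

Span: 1.2 V − (-1.2 V) = 2.4 V. LSB = 2.4 V / 2^14 ≈ 146.5 µV.
(V_in − V_min)/LSB = (-0.61452494 − (-1.2)) × 16384/2.4 = 3996.8431 → nearest code k = 3997.
V_code = V_min + k × range/2^14 = -1.2 + 3997 × 2.4/16384 = -0.61450195313 V.
V_in − V_code = -0.61452494 − (-0.61450195313) = −23.0 µV.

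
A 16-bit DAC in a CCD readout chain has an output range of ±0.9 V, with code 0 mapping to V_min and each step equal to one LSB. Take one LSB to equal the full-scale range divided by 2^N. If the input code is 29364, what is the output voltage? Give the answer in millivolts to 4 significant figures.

The full-scale span is 0.9 − (-0.9) = 1.8 V. LSB = 1.8 V / 2^16.
Output = V_min + (29364/65536) × range = -0.9 + 0.448059 × 1.8 V
      = -0.9 + 0.806506 = -0.0934937 V.

-93.49 mV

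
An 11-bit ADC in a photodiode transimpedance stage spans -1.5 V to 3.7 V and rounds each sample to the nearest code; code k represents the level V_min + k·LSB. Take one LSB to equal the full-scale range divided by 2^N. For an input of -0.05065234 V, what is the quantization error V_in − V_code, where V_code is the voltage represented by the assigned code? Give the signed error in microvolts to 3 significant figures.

Range = 3.7 − (-1.5) = 5.2 V. LSB = 5.2 V / 2^11 ≈ 2.539 mV.
Position in LSBs: (-0.05065234 − (-1.5)) × 2048/5.2 = 570.8200; rounding gives k = 571.
Reconstructed level: -1.5 + 571 × 5.2/2048 V = -0.05019531250 V.
V_in − V_code = -0.05065234 − (-0.05019531250) = −457 µV.

−457 µV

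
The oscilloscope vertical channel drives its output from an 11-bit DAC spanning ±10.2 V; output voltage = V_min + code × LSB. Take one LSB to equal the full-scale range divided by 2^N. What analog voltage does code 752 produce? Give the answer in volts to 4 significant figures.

Range = 10.2 − (-10.2) = 20.4 V. LSB = 20.4 V / 2^11.
V_out = V_min + code × LSB = -10.2 V + 752 × 20.4 V / 2048
      = -10.2 V + 7.49063 V = -2.70938 V.

-2.709 V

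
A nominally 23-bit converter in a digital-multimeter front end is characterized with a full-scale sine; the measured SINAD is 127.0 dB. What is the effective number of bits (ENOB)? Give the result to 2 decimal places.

ENOB = (SINAD − 1.76) / 6.02 = (127.0 − 1.76) / 6.02 = 125.24 / 6.02 = 20.8040.

20.80 bits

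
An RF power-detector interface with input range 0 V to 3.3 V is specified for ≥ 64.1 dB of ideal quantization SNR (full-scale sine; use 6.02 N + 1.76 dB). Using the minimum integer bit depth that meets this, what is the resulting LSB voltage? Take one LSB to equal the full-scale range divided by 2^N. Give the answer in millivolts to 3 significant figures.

Full-scale range = 3.3 V.
6.02 N + 1.76 ≥ 64.1 gives N ≥ 10.355, so the minimum integer is 11.
One LSB is 3.3 V / 2048 = 1.61 mV.

1.61 mV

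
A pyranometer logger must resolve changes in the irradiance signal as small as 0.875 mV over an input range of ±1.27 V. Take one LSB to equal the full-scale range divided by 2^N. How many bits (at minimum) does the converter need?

Full-scale range = 1.27 V − (-1.27 V) = 2.54 V.
Need 2^N ≥ 2.54 V / 0.875 mV = 2903 → N_min = 12.

12 bits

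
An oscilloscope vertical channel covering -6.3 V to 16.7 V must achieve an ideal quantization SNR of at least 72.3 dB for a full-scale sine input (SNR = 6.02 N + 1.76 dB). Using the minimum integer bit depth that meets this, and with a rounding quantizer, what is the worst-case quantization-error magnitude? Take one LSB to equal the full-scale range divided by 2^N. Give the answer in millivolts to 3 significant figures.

Range = 16.7 − (-6.3) = 23 V.
N ≥ (72.3 − 1.76)/6.02 = 11.718 → N_min = 12.
One LSB is 23 V / 4096 = 5.6152 mV.
|e|_max = LSB/2 = 2.81 mV.

2.81 mV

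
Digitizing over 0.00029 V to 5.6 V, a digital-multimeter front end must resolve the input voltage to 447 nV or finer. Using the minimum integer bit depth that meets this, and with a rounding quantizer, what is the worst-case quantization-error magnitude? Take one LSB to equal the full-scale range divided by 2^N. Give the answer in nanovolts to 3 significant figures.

167 nV

Range = 5.6 − (0.00029) = 5.59971 V.
Levels needed ≥ 5.59971/447 nV = 1.253e7. 2^24 = 16777216 suffices, so N_min = 24.
LSB = 5.59971 V / 2^24 = 333.77 nV.
|e|_max = LSB/2 = 167 nV.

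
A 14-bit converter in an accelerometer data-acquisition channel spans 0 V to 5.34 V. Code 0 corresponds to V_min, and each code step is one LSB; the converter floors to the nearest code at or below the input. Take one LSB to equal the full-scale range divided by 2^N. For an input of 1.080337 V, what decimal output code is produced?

3314

V_FS = 5.34 V. LSB = 5.34 V / 2^14 ≈ 325.9 µV.
code = ⌊(V_in − V_min)/LSB⌋ = ⌊(V_in − V_min) × 2^14 / range⌋
     = ⌊(1.080337 − (0)) × 16384 / 5.34⌋ = ⌊1.080337 × 16384/5.34⌋
     = ⌊3314.652⌋ = 3314.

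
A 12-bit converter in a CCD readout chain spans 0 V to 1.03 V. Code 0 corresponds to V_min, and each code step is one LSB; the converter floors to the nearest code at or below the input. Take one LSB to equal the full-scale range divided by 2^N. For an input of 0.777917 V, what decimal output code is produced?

Full-scale range = 1.03 V. LSB = 1.03 V / 2^12 ≈ 251.5 µV.
V_in − V_min = 0.777917 − (0) = 0.777917 V.
Divide by LSB: 0.777917 × 4096/1.03 = 3093.5418.
Truncating gives code 3093.

3093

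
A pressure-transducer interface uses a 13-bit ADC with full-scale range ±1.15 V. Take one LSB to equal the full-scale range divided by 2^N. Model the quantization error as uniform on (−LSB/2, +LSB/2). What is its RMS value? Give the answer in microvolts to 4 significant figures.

81.05 µV

Full-scale range = 1.15 V − (-1.15 V) = 2.3 V.
One LSB is 2.3 V / 8192 = 280.762 µV.
For a uniform distribution on [−LSB/2, +LSB/2], V_rms = LSB/√12 = 280.762 µV/3.4641 = 81.05 µV.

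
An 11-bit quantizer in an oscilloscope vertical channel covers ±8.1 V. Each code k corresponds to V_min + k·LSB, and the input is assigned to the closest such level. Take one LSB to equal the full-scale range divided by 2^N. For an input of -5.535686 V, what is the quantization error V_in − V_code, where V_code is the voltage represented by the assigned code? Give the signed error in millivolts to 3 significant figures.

+1.42 mV

Full-scale range = 8.1 V − (-8.1 V) = 16.2 V. LSB = 16.2 V / 2^11 ≈ 7.910 mV.
(-5.535686 − (-8.1)) / LSB = 2.564314 × 2048/16.2 = 324.1799. Nearest integer: k = 324.
V_code = V_min + k × range/2^11 = -8.1 + 324 × 16.2/2048 = -5.537109375 V.
Error = V_in − V_code = -5.535686 − (-5.537109375) = +1.42 mV.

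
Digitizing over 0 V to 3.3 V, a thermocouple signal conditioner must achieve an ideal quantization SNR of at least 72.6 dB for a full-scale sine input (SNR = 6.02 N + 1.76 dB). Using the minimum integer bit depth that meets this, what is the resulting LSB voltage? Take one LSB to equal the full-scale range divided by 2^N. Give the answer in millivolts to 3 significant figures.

V_FS = 3.3 V.
Required N = ⌈(72.6 − 1.76)/6.02⌉ = ⌈11.767⌉ = 12.
LSB = 3.3 V / 2^12 = 0.806 mV.

0.806 mV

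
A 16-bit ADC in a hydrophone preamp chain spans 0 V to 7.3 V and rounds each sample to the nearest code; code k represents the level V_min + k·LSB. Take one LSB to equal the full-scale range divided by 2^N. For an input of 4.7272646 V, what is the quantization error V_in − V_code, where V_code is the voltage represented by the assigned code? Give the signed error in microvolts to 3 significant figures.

+20.0 µV

Span = 7.3 V. LSB = 7.3 V / 2^16 ≈ 111.4 µV.
(4.7272646 − (0)) / LSB = 4.7272646 × 65536/7.3 = 42439.1798. Nearest integer: k = 42439.
V_code = V_min + k × range/2^16 = 0 + 42439 × 7.3/65536 = 4.7272445679 V.
Error = V_in − V_code = 4.7272646 − (4.7272445679) = +20.0 µV.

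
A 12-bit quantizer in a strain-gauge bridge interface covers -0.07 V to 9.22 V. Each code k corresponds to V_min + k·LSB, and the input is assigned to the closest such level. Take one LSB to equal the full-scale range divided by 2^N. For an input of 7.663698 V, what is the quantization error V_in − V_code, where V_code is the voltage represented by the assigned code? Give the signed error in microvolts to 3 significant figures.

−408 µV

Span: 9.22 V − (-0.07 V) = 9.29 V. LSB = 9.29 V / 2^12 ≈ 2.268 mV.
Position in LSBs: (7.663698 − (-0.07)) × 4096/9.29 = 3409.8199; rounding gives k = 3410.
V_code = V_min + k × range/2^12 = -0.07 + 3410 × 9.29/4096 = 7.664106445 V.
e = 7.663698 − (7.664106445) = −408 µV.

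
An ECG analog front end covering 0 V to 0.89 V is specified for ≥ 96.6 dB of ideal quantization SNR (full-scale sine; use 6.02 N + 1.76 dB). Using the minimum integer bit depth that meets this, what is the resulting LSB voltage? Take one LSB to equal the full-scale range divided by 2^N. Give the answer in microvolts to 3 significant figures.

13.6 µV

Range is 0.89 V.
Required N = ⌈(96.6 − 1.76)/6.02⌉ = ⌈15.754⌉ = 16.
Step size = 0.89/65536 V = 13.6 µV.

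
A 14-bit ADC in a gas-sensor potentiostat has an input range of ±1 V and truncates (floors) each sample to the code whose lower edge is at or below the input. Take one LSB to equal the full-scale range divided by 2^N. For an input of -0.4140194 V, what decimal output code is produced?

4800

Span: 1 V − (-1 V) = 2 V. LSB = 2 V / 2^14 ≈ 122.1 µV.
V_in − V_min = -0.4140194 − (-1) = 0.5859806 V.
Divide by LSB: 0.5859806 × 16384/2 = 4800.3531.
Truncating gives code 4800.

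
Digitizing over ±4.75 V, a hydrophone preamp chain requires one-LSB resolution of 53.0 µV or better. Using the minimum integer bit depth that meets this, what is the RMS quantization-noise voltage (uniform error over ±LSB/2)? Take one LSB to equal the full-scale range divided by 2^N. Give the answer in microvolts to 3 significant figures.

Span: 4.75 V − (-4.75 V) = 9.5 V.
Required number of levels: 9.5/53.0 µV = 179250; smallest N with 2^N ≥ that is 18.
One LSB is 9.5 V / 262144 = 36.240 µV.
V_rms = LSB/√12 = 10.5 µV.

10.5 µV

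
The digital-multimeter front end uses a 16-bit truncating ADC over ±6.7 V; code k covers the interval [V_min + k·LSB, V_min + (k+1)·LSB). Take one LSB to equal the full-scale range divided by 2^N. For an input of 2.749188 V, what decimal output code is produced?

Full-scale range = 6.7 V − (-6.7 V) = 13.4 V. LSB = 13.4 V / 2^16 ≈ 204.5 µV.
(V_in − V_min) × 2^16/range = (2.749188 − (-6.7)) × 65536/13.4 = 46213.581.
Floor → code = 46213.

46213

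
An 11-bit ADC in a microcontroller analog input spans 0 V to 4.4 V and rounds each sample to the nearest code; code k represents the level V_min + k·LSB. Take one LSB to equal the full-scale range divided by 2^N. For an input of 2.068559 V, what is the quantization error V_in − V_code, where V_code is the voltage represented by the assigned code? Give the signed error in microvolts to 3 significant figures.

−386 µV

Span = 4.4 V. LSB = 4.4 V / 2^11 ≈ 2.148 mV.
Position in LSBs: (2.068559 − (0)) × 2048/4.4 = 962.8202; rounding gives k = 963.
V_code = V_min + k × range/2^11 = 0 + 963 × 4.4/2048 = 2.068945313 V.
V_in − V_code = 2.068559 − (2.068945313) = −386 µV.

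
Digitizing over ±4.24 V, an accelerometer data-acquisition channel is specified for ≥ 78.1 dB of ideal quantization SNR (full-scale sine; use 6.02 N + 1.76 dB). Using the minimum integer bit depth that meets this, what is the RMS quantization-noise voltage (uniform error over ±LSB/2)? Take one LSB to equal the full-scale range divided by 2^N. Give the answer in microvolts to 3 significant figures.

299 µV

Full-scale range = 4.24 V − (-4.24 V) = 8.48 V.
N ≥ (78.1 − 1.76)/6.02 = 12.681 → N_min = 13.
LSB = 8.48 V / 2^13 = 1.0352 mV.
RMS noise = LSB/√12 = 299 µV.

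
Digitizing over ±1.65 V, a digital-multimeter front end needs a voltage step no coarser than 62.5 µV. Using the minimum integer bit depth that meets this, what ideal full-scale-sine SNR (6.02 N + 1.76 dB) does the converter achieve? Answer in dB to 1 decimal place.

The full-scale span is 1.65 − (-1.65) = 3.3 V.
Need 2^N ≥ 3.3 V / 62.5 µV = 52800 → N_min = 16.
SNR = 6.02 × 16 + 1.76 = 98.08 dB.

98.1 dB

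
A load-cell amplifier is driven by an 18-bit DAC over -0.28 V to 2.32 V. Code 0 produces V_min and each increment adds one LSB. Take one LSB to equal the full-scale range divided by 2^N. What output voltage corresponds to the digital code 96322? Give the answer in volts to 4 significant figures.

Full-scale range = 2.32 V − (-0.28 V) = 2.6 V. LSB = 2.6 V / 2^18.
V_out = -0.28 + 96322 × (2.6/262144) V
      = -0.28 + 0.955342 = 0.675342 V.

0.6753 V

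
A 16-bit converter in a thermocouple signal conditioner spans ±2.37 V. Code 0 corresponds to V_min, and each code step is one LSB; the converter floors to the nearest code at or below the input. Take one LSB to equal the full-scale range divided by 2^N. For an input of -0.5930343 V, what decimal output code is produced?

The full-scale span is 2.37 − (-2.37) = 4.74 V. LSB = 4.74 V / 2^16 ≈ 72.33 µV.
code = ⌊(V_in − V_min)/LSB⌋ = ⌊(V_in − V_min) × 2^16 / range⌋
     = ⌊(-0.5930343 − (-2.37)) × 65536 / 4.74⌋ = ⌊1.7769657 × 65536/4.74⌋
     = ⌊24568.613⌋ = 24568.

24568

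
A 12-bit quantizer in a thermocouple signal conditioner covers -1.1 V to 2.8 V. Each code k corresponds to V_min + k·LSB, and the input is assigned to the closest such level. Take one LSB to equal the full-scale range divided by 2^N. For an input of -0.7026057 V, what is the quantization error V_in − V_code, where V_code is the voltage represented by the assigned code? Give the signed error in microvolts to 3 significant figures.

+348 µV

The full-scale span is 2.8 − (-1.1) = 3.9 V. LSB = 3.9 V / 2^12 ≈ 0.9521 mV.
Position in LSBs: (-0.7026057 − (-1.1)) × 4096/3.9 = 417.3659; rounding gives k = 417.
Reconstructed level: -1.1 + 417 × 3.9/4096 V = -0.7029541016 V.
V_in − V_code = -0.7026057 − (-0.7029541016) = +348 µV.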